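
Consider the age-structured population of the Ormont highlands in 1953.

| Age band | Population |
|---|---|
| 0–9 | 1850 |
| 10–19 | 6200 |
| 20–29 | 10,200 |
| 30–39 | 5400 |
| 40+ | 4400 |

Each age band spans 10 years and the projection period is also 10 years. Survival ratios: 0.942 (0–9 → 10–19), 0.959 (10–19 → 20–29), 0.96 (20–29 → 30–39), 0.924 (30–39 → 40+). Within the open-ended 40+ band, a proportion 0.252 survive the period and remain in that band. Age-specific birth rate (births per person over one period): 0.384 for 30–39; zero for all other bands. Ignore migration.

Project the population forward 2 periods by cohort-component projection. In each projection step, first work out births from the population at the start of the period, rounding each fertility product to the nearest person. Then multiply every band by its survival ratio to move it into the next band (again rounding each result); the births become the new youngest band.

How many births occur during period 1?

[period 1]
Births: 5400 × 0.384 = 2074
10–19: 1850 × 0.942 = 1743
20–29: 6200 × 0.959 = 5946
30–39: 10200 × 0.96 = 9792
40+: 5400 × 0.924 + 4400 × 0.252 = 4990 + 1109 = 6099
→ [2074, 1743, 5946, 9792, 6099]

2074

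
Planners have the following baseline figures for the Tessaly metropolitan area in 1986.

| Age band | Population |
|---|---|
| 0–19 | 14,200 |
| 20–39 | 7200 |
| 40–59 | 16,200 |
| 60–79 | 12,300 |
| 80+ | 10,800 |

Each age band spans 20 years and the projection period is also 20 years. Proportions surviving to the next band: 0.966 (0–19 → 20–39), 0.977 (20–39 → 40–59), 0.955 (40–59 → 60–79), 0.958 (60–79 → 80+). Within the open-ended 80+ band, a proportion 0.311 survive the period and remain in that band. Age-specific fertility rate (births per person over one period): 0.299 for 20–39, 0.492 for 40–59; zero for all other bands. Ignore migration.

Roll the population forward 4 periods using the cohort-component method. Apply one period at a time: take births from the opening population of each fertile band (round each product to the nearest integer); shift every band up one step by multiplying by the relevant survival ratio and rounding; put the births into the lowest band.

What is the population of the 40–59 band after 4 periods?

[period 1]
Births: 7200 × 0.299 = 2153, 16200 × 0.492 = 7970 → 10123
20–39: 14200 × 0.966 = 13717
40–59: 7200 × 0.977 = 7034
60–79: 16200 × 0.955 = 15471
80+: 12300 × 0.958 + 10800 × 0.311 = 11783 + 3359 = 15142
Giving 10123 / 13717 / 7034 / 15471 / 15142.
[period 2]
Births: 13717 × 0.299 = 4101, 7034 × 0.492 = 3461 → 7562
20–39: 10123 × 0.966 = 9779
40–59: 13717 × 0.977 = 13402
60–79: 7034 × 0.955 = 6717
80+: 15471 × 0.958 + 15142 × 0.311 = 14821 + 4709 = 19530
Giving 7562 / 9779 / 13402 / 6717 / 19530.
[period 3]
Births: 9779 × 0.299 = 2924, 13402 × 0.492 = 6594 → 9518
20–39: 7562 × 0.966 = 7305
40–59: 9779 × 0.977 = 9554
60–79: 13402 × 0.955 = 12799
80+: 6717 × 0.958 + 19530 × 0.311 = 6435 + 6074 = 12509
Giving 9518 / 7305 / 9554 / 12799 / 12509.
[period 4]
Births: 7305 × 0.299 = 2184, 9554 × 0.492 = 4701 → 6885
20–39: 9518 × 0.966 = 9194
40–59: 7305 × 0.977 = 7137
60–79: 9554 × 0.955 = 9124
80+: 12799 × 0.958 + 12509 × 0.311 = 12261 + 3890 = 16151
Giving 6885 / 9194 / 7137 / 9124 / 16151.

7137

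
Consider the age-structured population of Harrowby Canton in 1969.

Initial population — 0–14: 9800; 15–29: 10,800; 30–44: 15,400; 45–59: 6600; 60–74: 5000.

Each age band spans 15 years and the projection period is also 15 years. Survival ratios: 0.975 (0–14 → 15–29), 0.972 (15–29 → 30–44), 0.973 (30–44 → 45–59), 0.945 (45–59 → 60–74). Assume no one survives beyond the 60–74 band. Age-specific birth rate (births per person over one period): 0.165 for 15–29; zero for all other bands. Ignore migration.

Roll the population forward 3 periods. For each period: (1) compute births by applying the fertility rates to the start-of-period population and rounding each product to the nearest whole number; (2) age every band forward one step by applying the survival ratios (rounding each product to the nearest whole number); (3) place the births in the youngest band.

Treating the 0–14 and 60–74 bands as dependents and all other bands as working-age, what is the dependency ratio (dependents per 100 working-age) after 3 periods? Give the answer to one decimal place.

81.1

Period 1.
Births: 10800 * 0.165 = 1782
15–29: 9800 * 0.975 = 9555
30–44: 10800 * 0.972 = 10498
45–59: 15400 * 0.973 = 14984
60–74: 6600 * 0.945 = 6237
Population now: 0–14=1782, 15–29=9555, 30–44=10498, 45–59=14984, 60–74=6237
Period 2.
Births: 9555 * 0.165 = 1577
15–29: 1782 * 0.975 = 1737
30–44: 9555 * 0.972 = 9287
45–59: 10498 * 0.973 = 10215
60–74: 14984 * 0.945 = 14160
Population now: 0–14=1577, 15–29=1737, 30–44=9287, 45–59=10215, 60–74=14160
Period 3.
Births: 1737 * 0.165 = 287
15–29: 1577 * 0.975 = 1538
30–44: 1737 * 0.972 = 1688
45–59: 9287 * 0.973 = 9036
60–74: 10215 * 0.945 = 9653
Population now: 0–14=287, 15–29=1538, 30–44=1688, 45–59=9036, 60–74=9653
Dependents (band 0–14 + band 60–74) = 287 + 9653 = 9940; working-age = 12262; ratio = 9940/12262 × 100 = 81.1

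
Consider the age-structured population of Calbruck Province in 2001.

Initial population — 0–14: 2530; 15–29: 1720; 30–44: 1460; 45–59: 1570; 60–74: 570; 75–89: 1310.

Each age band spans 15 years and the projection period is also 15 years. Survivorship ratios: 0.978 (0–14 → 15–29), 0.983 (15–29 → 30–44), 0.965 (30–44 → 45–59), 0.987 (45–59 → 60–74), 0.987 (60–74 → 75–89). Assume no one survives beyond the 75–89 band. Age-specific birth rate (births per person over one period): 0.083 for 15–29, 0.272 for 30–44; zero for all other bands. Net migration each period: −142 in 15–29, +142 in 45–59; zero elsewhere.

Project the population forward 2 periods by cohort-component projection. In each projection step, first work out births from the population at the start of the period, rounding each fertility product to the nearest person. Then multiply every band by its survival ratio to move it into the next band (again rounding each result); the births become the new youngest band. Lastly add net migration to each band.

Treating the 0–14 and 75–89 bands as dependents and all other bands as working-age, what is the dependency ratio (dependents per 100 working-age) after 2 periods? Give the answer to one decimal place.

[period 1]
Births: 1720 × 0.083 = 143  |  1460 × 0.272 = 397 → 540
15–29: 2530 × 0.978 = 2474
30–44: 1720 × 0.983 = 1691
45–59: 1460 × 0.965 = 1409
60–74: 1570 × 0.987 = 1550
75–89: 570 × 0.987 = 563
Net migration: 15–29 − 142 → 2332; 45–59 + 142 → 1551
Population now: 0–14=540, 15–29=2332, 30–44=1691, 45–59=1551, 60–74=1550, 75–89=563
[period 2]
Births: 2332 × 0.083 = 194  |  1691 × 0.272 = 460 → 654
15–29: 540 × 0.978 = 528
30–44: 2332 × 0.983 = 2292
45–59: 1691 × 0.965 = 1632
60–74: 1551 × 0.987 = 1531
75–89: 1550 × 0.987 = 1530
Net migration: 15–29 − 142 → 386; 45–59 + 142 → 1774
Population now: 0–14=654, 15–29=386, 30–44=2292, 45–59=1774, 60–74=1531, 75–89=1530
Dependents (band 0–14 + band 75–89) = 654 + 1530 = 2184; working-age = 5983; ratio = 2184/5983 × 100 = 36.5

36.5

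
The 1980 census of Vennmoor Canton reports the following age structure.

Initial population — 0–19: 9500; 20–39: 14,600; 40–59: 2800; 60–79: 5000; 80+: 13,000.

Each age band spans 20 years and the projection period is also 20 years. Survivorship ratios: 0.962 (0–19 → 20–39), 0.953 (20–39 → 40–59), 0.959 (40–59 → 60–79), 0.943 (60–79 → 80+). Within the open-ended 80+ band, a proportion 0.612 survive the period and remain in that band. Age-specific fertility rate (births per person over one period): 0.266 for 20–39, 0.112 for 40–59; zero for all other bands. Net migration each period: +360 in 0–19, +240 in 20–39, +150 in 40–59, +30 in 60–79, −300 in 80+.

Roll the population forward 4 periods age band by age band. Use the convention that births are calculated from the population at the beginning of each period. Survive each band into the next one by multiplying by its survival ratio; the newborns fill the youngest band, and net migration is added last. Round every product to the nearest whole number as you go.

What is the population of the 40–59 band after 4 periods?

4440

Period 1.
Births: 14600 × 0.266 = 3884 ; 2800 × 0.112 = 314 → total 4198
20–39: 9500 × 0.962 = 9139
40–59: 14600 × 0.953 = 13914
60–79: 2800 × 0.959 = 2685
80+: 5000 × 0.943 + 13000 × 0.612 = 4715 + 7956 = 12671
Net migration: 0–19 + 360 → 4558; 20–39 + 240 → 9379; 40–59 + 150 → 14064; 60–79 + 30 → 2715; 80+ − 300 → 12371
Giving 4558 / 9379 / 14064 / 2715 / 12371.
Period 2.
Births: 9379 × 0.266 = 2495 ; 14064 × 0.112 = 1575 → total 4070
20–39: 4558 × 0.962 = 4385
40–59: 9379 × 0.953 = 8938
60–79: 14064 × 0.959 = 13487
80+: 2715 × 0.943 + 12371 × 0.612 = 2560 + 7571 = 10131
Net migration: 0–19 + 360 → 4430; 20–39 + 240 → 4625; 40–59 + 150 → 9088; 60–79 + 30 → 13517; 80+ − 300 → 9831
Giving 4430 / 4625 / 9088 / 13517 / 9831.
Period 3.
Births: 4625 × 0.266 = 1230 ; 9088 × 0.112 = 1018 → total 2248
20–39: 4430 × 0.962 = 4262
40–59: 4625 × 0.953 = 4408
60–79: 9088 × 0.959 = 8715
80+: 13517 × 0.943 + 9831 × 0.612 = 12747 + 6017 = 18764
Net migration: 0–19 + 360 → 2608; 20–39 + 240 → 4502; 40–59 + 150 → 4558; 60–79 + 30 → 8745; 80+ − 300 → 18464
Giving 2608 / 4502 / 4558 / 8745 / 18464.
Period 4.
Births: 4502 × 0.266 = 1198 ; 4558 × 0.112 = 510 → total 1708
20–39: 2608 × 0.962 = 2509
40–59: 4502 × 0.953 = 4290
60–79: 4558 × 0.959 = 4371
80+: 8745 × 0.943 + 18464 × 0.612 = 8247 + 11300 = 19547
Net migration: 0–19 + 360 → 2068; 20–39 + 240 → 2749; 40–59 + 150 → 4440; 60–79 + 30 → 4401; 80+ − 300 → 19247
Giving 2068 / 2749 / 4440 / 4401 / 19247.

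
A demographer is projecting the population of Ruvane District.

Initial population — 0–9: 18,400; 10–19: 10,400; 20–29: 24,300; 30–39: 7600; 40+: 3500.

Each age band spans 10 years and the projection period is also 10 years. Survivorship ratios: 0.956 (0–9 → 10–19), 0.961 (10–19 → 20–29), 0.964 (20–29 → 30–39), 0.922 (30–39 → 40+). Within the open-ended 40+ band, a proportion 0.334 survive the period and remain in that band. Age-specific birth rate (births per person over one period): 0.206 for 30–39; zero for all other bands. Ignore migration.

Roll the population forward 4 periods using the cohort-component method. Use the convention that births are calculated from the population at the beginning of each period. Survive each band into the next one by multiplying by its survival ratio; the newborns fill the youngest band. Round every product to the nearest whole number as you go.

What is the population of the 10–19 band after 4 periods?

1898

(Bands numbered youngest = 1 to oldest = 5.)
[period 1]
Births: 7600 × 0.206 = 1566
Band 2: 18400 × 0.956 = 17590
Band 3: 10400 × 0.961 = 9994
Band 4: 24300 × 0.964 = 23425
Band 5: 7600 × 0.922 + 3500 × 0.334 = 7007 + 1169 = 8176
Population now: 0–9=1566, 10–19=17590, 20–29=9994, 30–39=23425, 40+=8176
[period 2]
Births: 23425 × 0.206 = 4826
Band 2: 1566 × 0.956 = 1497
Band 3: 17590 × 0.961 = 16904
Band 4: 9994 × 0.964 = 9634
Band 5: 23425 × 0.922 + 8176 × 0.334 = 21598 + 2731 = 24329
Population now: 0–9=4826, 10–19=1497, 20–29=16904, 30–39=9634, 40+=24329
[period 3]
Births: 9634 × 0.206 = 1985
Band 2: 4826 × 0.956 = 4614
Band 3: 1497 × 0.961 = 1439
Band 4: 16904 × 0.964 = 16295
Band 5: 9634 × 0.922 + 24329 × 0.334 = 8883 + 8126 = 17009
Population now: 0–9=1985, 10–19=4614, 20–29=1439, 30–39=16295, 40+=17009
[period 4]
Births: 16295 × 0.206 = 3357
Band 2: 1985 × 0.956 = 1898
Band 3: 4614 × 0.961 = 4434
Band 4: 1439 × 0.964 = 1387
Band 5: 16295 × 0.922 + 17009 × 0.334 = 15024 + 5681 = 20705
Population now: 0–9=3357, 10–19=1898, 20–29=4434, 30–39=1387, 40+=20705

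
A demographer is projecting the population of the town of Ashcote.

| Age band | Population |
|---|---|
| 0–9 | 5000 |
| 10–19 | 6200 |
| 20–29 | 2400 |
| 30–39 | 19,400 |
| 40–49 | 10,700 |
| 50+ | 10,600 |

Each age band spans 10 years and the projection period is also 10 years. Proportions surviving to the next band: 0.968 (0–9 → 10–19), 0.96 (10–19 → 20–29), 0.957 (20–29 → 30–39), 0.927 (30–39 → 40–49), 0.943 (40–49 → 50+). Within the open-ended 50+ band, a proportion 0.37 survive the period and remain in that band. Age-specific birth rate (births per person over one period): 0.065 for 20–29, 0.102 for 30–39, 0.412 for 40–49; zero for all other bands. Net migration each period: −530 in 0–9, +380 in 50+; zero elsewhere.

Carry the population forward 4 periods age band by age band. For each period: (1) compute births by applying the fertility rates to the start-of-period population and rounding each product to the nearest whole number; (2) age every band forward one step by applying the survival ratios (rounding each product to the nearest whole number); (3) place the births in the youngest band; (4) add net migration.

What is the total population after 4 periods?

29436

— Period 1 —
Births: 2400 × 0.065 = 156  |  19400 × 0.102 = 1979  |  10700 × 0.412 = 4408 → 6543
10–19: 5000 × 0.968 = 4840
20–29: 6200 × 0.96 = 5952
30–39: 2400 × 0.957 = 2297
40–49: 19400 × 0.927 = 17984
50+: 10700 × 0.943 + 10600 × 0.37 = 10090 + 3922 = 14012
Net migration: 0–9 − 530 → 6013; 50+ + 380 → 14392
→ [6013, 4840, 5952, 2297, 17984, 14392]
— Period 2 —
Births: 5952 × 0.065 = 387  |  2297 × 0.102 = 234  |  17984 × 0.412 = 7409 → 8030
10–19: 6013 × 0.968 = 5821
20–29: 4840 × 0.96 = 4646
30–39: 5952 × 0.957 = 5696
40–49: 2297 × 0.927 = 2129
50+: 17984 × 0.943 + 14392 × 0.37 = 16959 + 5325 = 22284
Net migration: 0–9 − 530 → 7500; 50+ + 380 → 22664
→ [7500, 5821, 4646, 5696, 2129, 22664]
— Period 3 —
Births: 4646 × 0.065 = 302  |  5696 × 0.102 = 581  |  2129 × 0.412 = 877 → 1760
10–19: 7500 × 0.968 = 7260
20–29: 5821 × 0.96 = 5588
30–39: 4646 × 0.957 = 4446
40–49: 5696 × 0.927 = 5280
50+: 2129 × 0.943 + 22664 × 0.37 = 2008 + 8386 = 10394
Net migration: 0–9 − 530 → 1230; 50+ + 380 → 10774
→ [1230, 7260, 5588, 4446, 5280, 10774]
— Period 4 —
Births: 5588 × 0.065 = 363  |  4446 × 0.102 = 453  |  5280 × 0.412 = 2175 → 2991
10–19: 1230 × 0.968 = 1191
20–29: 7260 × 0.96 = 6970
30–39: 5588 × 0.957 = 5348
40–49: 4446 × 0.927 = 4121
50+: 5280 × 0.943 + 10774 × 0.37 = 4979 + 3986 = 8965
Net migration: 0–9 − 530 → 2461; 50+ + 380 → 9345
→ [2461, 1191, 6970, 5348, 4121, 9345]
Total after period 4: 2461 + 1191 + 6970 + 5348 + 4121 + 9345 = 29436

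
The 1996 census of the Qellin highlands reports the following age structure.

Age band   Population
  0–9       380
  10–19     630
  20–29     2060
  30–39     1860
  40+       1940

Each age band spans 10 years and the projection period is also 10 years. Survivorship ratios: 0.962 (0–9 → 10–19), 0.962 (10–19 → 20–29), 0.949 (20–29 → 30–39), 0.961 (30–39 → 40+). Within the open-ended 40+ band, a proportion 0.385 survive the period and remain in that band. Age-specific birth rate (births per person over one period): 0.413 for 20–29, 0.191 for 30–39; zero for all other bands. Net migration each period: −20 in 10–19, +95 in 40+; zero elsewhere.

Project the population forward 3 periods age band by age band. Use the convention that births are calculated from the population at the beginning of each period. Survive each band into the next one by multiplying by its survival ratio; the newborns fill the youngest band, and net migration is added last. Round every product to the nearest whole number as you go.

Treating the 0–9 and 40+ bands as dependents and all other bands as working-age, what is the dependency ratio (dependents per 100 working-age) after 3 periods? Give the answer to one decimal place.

(Groups numbered youngest = 1 to oldest = 5.)
Period 1:
Births: 2060 × 0.413 = 851 ; 1860 × 0.191 = 355 → 1206
Group 2: 380 × 0.962 = 366
Group 3: 630 × 0.962 = 606
Group 4: 2060 × 0.949 = 1955
Group 5: 1860 × 0.961 + 1940 × 0.385 = 1787 + 747 = 2534
Net migration: Group 2 − 20 → 346; Group 5 + 95 → 2629
→ [1206, 346, 606, 1955, 2629]
Period 2:
Births: 606 × 0.413 = 250 ; 1955 × 0.191 = 373 → 623
Group 2: 1206 × 0.962 = 1160
Group 3: 346 × 0.962 = 333
Group 4: 606 × 0.949 = 575
Group 5: 1955 × 0.961 + 2629 × 0.385 = 1879 + 1012 = 2891
Net migration: Group 2 − 20 → 1140; Group 5 + 95 → 2986
→ [623, 1140, 333, 575, 2986]
Period 3:
Births: 333 × 0.413 = 138 ; 575 × 0.191 = 110 → 248
Group 2: 623 × 0.962 = 599
Group 3: 1140 × 0.962 = 1097
Group 4: 333 × 0.949 = 316
Group 5: 575 × 0.961 + 2986 × 0.385 = 553 + 1150 = 1703
Net migration: Group 2 − 20 → 579; Group 5 + 95 → 1798
→ [248, 579, 1097, 316, 1798]
Dependents (band 0–9 + band 40+) = 248 + 1798 = 2046; working-age = 1992; ratio = 2046/1992 × 100 = 102.7

102.7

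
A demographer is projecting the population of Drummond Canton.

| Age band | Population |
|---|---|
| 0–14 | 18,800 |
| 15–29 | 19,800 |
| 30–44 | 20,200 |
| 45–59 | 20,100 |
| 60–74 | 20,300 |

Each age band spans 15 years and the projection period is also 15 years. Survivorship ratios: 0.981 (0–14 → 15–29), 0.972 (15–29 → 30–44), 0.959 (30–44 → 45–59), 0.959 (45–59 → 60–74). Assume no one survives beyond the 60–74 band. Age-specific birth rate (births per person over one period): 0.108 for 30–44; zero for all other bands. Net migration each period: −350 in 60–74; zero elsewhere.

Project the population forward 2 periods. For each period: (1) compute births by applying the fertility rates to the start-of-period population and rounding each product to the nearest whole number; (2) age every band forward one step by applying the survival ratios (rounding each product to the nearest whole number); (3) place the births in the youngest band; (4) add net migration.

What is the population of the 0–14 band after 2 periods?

2079

Let band 1 be 0–14 through band 5 = 60–74.
Period 1:
Births: 20200 × 0.108 = 2182
Band 2: 18800 × 0.981 = 18443
Band 3: 19800 × 0.972 = 19246
Band 4: 20200 × 0.959 = 19372
Band 5: 20100 × 0.959 = 19276
Net migration: Band 5 − 350 → 18926
End of period: [2182, 18443, 19246, 19372, 18926]
Period 2:
Births: 19246 × 0.108 = 2079
Band 2: 2182 × 0.981 = 2141
Band 3: 18443 × 0.972 = 17927
Band 4: 19246 × 0.959 = 18457
Band 5: 19372 × 0.959 = 18578
Net migration: Band 5 − 350 → 18228
End of period: [2079, 2141, 17927, 18457, 18228]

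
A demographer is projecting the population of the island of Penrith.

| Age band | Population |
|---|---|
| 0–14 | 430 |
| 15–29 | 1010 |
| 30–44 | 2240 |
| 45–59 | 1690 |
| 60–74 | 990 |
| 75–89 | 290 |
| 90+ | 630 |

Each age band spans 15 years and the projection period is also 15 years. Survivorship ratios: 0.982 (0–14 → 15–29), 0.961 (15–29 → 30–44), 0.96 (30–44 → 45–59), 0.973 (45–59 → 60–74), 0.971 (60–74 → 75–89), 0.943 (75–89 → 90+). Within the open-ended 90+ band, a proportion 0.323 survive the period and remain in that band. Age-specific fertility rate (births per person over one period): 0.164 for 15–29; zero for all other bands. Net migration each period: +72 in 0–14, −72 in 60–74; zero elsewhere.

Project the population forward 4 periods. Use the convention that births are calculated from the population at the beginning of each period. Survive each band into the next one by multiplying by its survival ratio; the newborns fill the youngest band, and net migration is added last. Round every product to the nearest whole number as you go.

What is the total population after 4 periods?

4094

Numbering the groups 1..7 from youngest to oldest:
— Period 1 —
Births: 1010 × 0.164 = 166
Group 2: 430 × 0.982 = 422
Group 3: 1010 × 0.961 = 971
Group 4: 2240 × 0.96 = 2150
Group 5: 1690 × 0.973 = 1644
Group 6: 990 × 0.971 = 961
Group 7: 290 × 0.943 + 630 × 0.323 = 273 + 203 = 476
Net migration: Group 1 + 72 → 238; Group 5 − 72 → 1572
→ [238, 422, 971, 2150, 1572, 961, 476]
— Period 2 —
Births: 422 × 0.164 = 69
Group 2: 238 × 0.982 = 234
Group 3: 422 × 0.961 = 406
Group 4: 971 × 0.96 = 932
Group 5: 2150 × 0.973 = 2092
Group 6: 1572 × 0.971 = 1526
Group 7: 961 × 0.943 + 476 × 0.323 = 906 + 154 = 1060
Net migration: Group 1 + 72 → 141; Group 5 − 72 → 2020
→ [141, 234, 406, 932, 2020, 1526, 1060]
— Period 3 —
Births: 234 × 0.164 = 38
Group 2: 141 × 0.982 = 138
Group 3: 234 × 0.961 = 225
Group 4: 406 × 0.96 = 390
Group 5: 932 × 0.973 = 907
Group 6: 2020 × 0.971 = 1961
Group 7: 1526 × 0.943 + 1060 × 0.323 = 1439 + 342 = 1781
Net migration: Group 1 + 72 → 110; Group 5 − 72 → 835
→ [110, 138, 225, 390, 835, 1961, 1781]
— Period 4 —
Births: 138 × 0.164 = 23
Group 2: 110 × 0.982 = 108
Group 3: 138 × 0.961 = 133
Group 4: 225 × 0.96 = 216
Group 5: 390 × 0.973 = 379
Group 6: 835 × 0.971 = 811
Group 7: 1961 × 0.943 + 1781 × 0.323 = 1849 + 575 = 2424
Net migration: Group 1 + 72 → 95; Group 5 − 72 → 307
→ [95, 108, 133, 216, 307, 811, 2424]
Total after period 4: 95 + 108 + 133 + 216 + 307 + 811 + 2424 = 4094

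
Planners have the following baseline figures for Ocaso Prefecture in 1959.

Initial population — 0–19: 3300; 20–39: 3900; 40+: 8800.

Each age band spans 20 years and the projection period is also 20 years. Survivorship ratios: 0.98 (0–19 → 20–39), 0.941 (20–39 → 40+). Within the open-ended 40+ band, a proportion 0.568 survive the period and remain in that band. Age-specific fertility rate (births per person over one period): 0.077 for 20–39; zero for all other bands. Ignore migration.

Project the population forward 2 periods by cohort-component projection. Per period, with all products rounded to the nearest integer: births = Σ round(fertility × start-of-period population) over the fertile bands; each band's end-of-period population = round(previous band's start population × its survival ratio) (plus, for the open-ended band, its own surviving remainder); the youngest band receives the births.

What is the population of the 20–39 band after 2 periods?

294

[period 1]
Births: 3900 × 0.077 = 300
20–39: 3300 × 0.98 = 3234
40+: 3900 × 0.941 + 8800 × 0.568 = 3670 + 4998 = 8668
→ [300, 3234, 8668]
[period 2]
Births: 3234 × 0.077 = 249
20–39: 300 × 0.98 = 294
40+: 3234 × 0.941 + 8668 × 0.568 = 3043 + 4923 = 7966
→ [249, 294, 7966]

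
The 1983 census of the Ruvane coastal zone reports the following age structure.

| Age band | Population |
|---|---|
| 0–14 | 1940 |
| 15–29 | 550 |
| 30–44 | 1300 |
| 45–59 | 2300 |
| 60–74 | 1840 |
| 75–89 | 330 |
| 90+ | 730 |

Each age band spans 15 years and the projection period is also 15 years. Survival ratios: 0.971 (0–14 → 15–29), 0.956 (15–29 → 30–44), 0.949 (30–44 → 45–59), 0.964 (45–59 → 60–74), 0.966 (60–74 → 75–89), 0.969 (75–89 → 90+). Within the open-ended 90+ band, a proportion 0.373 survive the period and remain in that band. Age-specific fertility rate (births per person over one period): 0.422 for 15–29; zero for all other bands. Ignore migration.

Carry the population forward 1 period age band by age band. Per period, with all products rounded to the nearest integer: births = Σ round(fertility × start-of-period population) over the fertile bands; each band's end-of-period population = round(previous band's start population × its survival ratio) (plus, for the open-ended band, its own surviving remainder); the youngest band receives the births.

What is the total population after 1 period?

— Period 1 —
Births: 550 × 0.422 = 232
15–29: 1940 × 0.971 = 1884
30–44: 550 × 0.956 = 526
45–59: 1300 × 0.949 = 1234
60–74: 2300 × 0.964 = 2217
75–89: 1840 × 0.966 = 1777
90+: 330 × 0.969 + 730 × 0.373 = 320 + 272 = 592
Giving 232 / 1884 / 526 / 1234 / 2217 / 1777 / 592.
Total after period 1: 232 + 1884 + 526 + 1234 + 2217 + 1777 + 592 = 8462

8462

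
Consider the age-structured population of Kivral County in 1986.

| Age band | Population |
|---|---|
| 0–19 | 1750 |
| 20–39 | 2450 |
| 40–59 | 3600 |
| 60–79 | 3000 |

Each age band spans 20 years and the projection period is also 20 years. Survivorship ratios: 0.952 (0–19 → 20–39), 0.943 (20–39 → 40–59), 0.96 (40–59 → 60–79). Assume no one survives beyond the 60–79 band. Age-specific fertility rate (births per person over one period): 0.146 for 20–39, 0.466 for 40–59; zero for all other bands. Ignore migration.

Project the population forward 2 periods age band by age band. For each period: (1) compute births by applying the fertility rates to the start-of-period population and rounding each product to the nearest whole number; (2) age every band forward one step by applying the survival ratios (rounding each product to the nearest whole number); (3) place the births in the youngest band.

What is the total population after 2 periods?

(Bands numbered youngest = 1 to oldest = 4.)
[period 1]
Births: 2450 × 0.146 = 358, 3600 × 0.466 = 1678 → 2036
Band 2: 1750 × 0.952 = 1666
Band 3: 2450 × 0.943 = 2310
Band 4: 3600 × 0.96 = 3456
→ [2036, 1666, 2310, 3456]
[period 2]
Births: 1666 × 0.146 = 243, 2310 × 0.466 = 1076 → 1319
Band 2: 2036 × 0.952 = 1938
Band 3: 1666 × 0.943 = 1571
Band 4: 2310 × 0.96 = 2218
→ [1319, 1938, 1571, 2218]
Total after period 2: 1319 + 1938 + 1571 + 2218 = 7046

7046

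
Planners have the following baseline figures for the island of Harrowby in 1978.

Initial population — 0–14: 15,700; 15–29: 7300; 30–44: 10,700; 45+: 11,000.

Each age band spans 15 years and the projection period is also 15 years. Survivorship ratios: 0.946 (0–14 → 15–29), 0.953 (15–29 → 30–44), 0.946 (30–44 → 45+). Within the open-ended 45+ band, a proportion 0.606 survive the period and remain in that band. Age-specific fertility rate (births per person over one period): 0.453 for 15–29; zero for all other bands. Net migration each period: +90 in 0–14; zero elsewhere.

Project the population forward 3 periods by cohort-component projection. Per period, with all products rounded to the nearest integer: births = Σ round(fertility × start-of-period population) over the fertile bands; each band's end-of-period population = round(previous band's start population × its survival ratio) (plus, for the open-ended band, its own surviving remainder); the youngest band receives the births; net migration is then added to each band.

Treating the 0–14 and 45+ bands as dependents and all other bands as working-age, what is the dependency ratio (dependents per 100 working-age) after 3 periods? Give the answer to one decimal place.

Period 1:
Births: 7300 × 0.453 = 3307
15–29: 15700 × 0.946 = 14852
30–44: 7300 × 0.953 = 6957
45+: 10700 × 0.946 + 11000 × 0.606 = 10122 + 6666 = 16788
Net migration: 0–14 + 90 → 3397
Population now: 0–14=3397, 15–29=14852, 30–44=6957, 45+=16788
Period 2:
Births: 14852 × 0.453 = 6728
15–29: 3397 × 0.946 = 3214
30–44: 14852 × 0.953 = 14154
45+: 6957 × 0.946 + 16788 × 0.606 = 6581 + 10174 = 16755
Net migration: 0–14 + 90 → 6818
Population now: 0–14=6818, 15–29=3214, 30–44=14154, 45+=16755
Period 3:
Births: 3214 × 0.453 = 1456
15–29: 6818 × 0.946 = 6450
30–44: 3214 × 0.953 = 3063
45+: 14154 × 0.946 + 16755 × 0.606 = 13390 + 10154 = 23544
Net migration: 0–14 + 90 → 1546
Population now: 0–14=1546, 15–29=6450, 30–44=3063, 45+=23544
Dependents (band 0–14 + band 45+) = 1546 + 23544 = 25090; working-age = 9513; ratio = 25090/9513 × 100 = 263.7

263.7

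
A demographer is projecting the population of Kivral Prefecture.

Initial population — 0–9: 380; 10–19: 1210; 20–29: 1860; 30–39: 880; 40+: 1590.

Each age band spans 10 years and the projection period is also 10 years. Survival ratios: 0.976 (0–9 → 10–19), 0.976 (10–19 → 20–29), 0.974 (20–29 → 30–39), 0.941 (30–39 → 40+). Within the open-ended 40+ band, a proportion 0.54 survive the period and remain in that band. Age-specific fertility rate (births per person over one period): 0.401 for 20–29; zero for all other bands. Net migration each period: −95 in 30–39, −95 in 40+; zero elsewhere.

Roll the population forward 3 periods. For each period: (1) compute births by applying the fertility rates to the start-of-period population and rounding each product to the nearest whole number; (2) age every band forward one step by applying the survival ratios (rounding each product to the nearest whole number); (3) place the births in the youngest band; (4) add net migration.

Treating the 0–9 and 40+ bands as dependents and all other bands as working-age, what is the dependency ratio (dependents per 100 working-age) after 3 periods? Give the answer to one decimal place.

Let group 1 be 0–9 through group 5 = 40+.
[period 1]
Births: 1860 * 0.401 = 746
Group 2: 380 * 0.976 = 371
Group 3: 1210 * 0.976 = 1181
Group 4: 1860 * 0.974 = 1812
Group 5: 880 * 0.941 + 1590 * 0.54 = 828 + 859 = 1687
Net migration: Group 4 − 95 → 1717; Group 5 − 95 → 1592
→ [746, 371, 1181, 1717, 1592]
[period 2]
Births: 1181 * 0.401 = 474
Group 2: 746 * 0.976 = 728
Group 3: 371 * 0.976 = 362
Group 4: 1181 * 0.974 = 1150
Group 5: 1717 * 0.941 + 1592 * 0.54 = 1616 + 860 = 2476
Net migration: Group 4 − 95 → 1055; Group 5 − 95 → 2381
→ [474, 728, 362, 1055, 2381]
[period 3]
Births: 362 * 0.401 = 145
Group 2: 474 * 0.976 = 463
Group 3: 728 * 0.976 = 711
Group 4: 362 * 0.974 = 353
Group 5: 1055 * 0.941 + 2381 * 0.54 = 993 + 1286 = 2279
Net migration: Group 4 − 95 → 258; Group 5 − 95 → 2184
→ [145, 463, 711, 258, 2184]
Dependents (band 0–9 + band 40+) = 145 + 2184 = 2329; working-age = 1432; ratio = 2329/1432 × 100 = 162.6

162.6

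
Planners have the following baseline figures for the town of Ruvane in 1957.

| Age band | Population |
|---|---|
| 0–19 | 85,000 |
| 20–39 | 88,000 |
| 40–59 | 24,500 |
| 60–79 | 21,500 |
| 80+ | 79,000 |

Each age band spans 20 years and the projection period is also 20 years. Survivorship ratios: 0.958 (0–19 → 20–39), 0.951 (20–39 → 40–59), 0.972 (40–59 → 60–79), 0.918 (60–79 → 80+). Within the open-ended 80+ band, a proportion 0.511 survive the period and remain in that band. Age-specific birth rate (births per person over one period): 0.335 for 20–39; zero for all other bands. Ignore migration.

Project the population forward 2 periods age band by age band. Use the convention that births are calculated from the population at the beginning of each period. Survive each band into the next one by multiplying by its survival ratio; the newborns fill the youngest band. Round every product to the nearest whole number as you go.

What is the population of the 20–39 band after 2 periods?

28242

Let band 1 be 0–19 through band 5 = 80+.
After projecting period 1:
Births: 88000 * 0.335 = 29480
Band 2: 85000 * 0.958 = 81430
Band 3: 88000 * 0.951 = 83688
Band 4: 24500 * 0.972 = 23814
Band 5: 21500 * 0.918 + 79000 * 0.511 = 19737 + 40369 = 60106
→ [29480, 81430, 83688, 23814, 60106]
After projecting period 2:
Births: 81430 * 0.335 = 27279
Band 2: 29480 * 0.958 = 28242
Band 3: 81430 * 0.951 = 77440
Band 4: 83688 * 0.972 = 81345
Band 5: 23814 * 0.918 + 60106 * 0.511 = 21861 + 30714 = 52575
→ [27279, 28242, 77440, 81345, 52575]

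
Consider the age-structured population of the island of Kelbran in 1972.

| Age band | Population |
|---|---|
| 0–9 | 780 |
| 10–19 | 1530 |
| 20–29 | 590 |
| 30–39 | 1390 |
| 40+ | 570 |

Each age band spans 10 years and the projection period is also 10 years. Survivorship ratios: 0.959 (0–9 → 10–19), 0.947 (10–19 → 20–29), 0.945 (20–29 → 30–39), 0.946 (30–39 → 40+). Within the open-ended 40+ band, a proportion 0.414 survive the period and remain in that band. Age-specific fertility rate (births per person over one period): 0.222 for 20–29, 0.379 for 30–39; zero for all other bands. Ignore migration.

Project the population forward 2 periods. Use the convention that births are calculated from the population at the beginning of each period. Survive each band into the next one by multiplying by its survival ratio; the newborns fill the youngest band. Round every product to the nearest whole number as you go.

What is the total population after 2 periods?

4411

After projecting period 1:
Births: 590 × 0.222 = 131 ; 1390 × 0.379 = 527 ⇒ total 658
10–19: 780 × 0.959 = 748
20–29: 1530 × 0.947 = 1449
30–39: 590 × 0.945 = 558
40+: 1390 × 0.946 + 570 × 0.414 = 1315 + 236 = 1551
Giving 658 / 748 / 1449 / 558 / 1551.
After projecting period 2:
Births: 1449 × 0.222 = 322 ; 558 × 0.379 = 211 ⇒ total 533
10–19: 658 × 0.959 = 631
20–29: 748 × 0.947 = 708
30–39: 1449 × 0.945 = 1369
40+: 558 × 0.946 + 1551 × 0.414 = 528 + 642 = 1170
Giving 533 / 631 / 708 / 1369 / 1170.
Total after period 2: 533 + 631 + 708 + 1369 + 1170 = 4411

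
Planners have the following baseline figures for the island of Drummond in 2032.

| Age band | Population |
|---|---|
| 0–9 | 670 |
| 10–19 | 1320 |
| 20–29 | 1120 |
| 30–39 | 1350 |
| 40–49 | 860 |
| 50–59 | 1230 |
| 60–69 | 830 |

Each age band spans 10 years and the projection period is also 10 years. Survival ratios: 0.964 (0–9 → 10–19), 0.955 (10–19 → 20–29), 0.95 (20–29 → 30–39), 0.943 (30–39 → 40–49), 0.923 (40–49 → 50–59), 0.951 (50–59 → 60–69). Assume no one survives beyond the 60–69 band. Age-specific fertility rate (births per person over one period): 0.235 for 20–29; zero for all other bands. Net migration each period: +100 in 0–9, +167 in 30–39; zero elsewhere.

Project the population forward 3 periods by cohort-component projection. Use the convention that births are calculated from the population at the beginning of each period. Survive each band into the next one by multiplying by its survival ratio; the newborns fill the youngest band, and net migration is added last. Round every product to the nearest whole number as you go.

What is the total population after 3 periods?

Let band 1 be 0–9 through band 7 = 60–69.
— Period 1 —
Births: 1120 * 0.235 = 263
Band 2: 670 * 0.964 = 646
Band 3: 1320 * 0.955 = 1261
Band 4: 1120 * 0.95 = 1064
Band 5: 1350 * 0.943 = 1273
Band 6: 860 * 0.923 = 794
Band 7: 1230 * 0.951 = 1170
Net migration: Band 1 + 100 → 363; Band 4 + 167 → 1231
End of period: [363, 646, 1261, 1231, 1273, 794, 1170]
— Period 2 —
Births: 1261 * 0.235 = 296
Band 2: 363 * 0.964 = 350
Band 3: 646 * 0.955 = 617
Band 4: 1261 * 0.95 = 1198
Band 5: 1231 * 0.943 = 1161
Band 6: 1273 * 0.923 = 1175
Band 7: 794 * 0.951 = 755
Net migration: Band 1 + 100 → 396; Band 4 + 167 → 1365
End of period: [396, 350, 617, 1365, 1161, 1175, 755]
— Period 3 —
Births: 617 * 0.235 = 145
Band 2: 396 * 0.964 = 382
Band 3: 350 * 0.955 = 334
Band 4: 617 * 0.95 = 586
Band 5: 1365 * 0.943 = 1287
Band 6: 1161 * 0.923 = 1072
Band 7: 1175 * 0.951 = 1117
Net migration: Band 1 + 100 → 245; Band 4 + 167 → 753
End of period: [245, 382, 334, 753, 1287, 1072, 1117]
Total after period 3: 245 + 382 + 334 + 753 + 1287 + 1072 + 1117 = 5190

5190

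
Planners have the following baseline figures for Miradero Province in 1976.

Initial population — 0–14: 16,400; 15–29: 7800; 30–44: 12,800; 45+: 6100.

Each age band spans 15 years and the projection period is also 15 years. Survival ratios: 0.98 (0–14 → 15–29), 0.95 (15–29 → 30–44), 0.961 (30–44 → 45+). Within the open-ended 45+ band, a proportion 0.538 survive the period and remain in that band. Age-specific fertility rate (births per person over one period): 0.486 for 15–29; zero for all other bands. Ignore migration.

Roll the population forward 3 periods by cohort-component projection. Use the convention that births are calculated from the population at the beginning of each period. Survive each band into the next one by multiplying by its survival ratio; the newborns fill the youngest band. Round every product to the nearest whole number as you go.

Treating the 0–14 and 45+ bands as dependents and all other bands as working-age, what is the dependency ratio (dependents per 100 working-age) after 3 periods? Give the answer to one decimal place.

Call the groups 1 to 4, youngest first.
Period 1:
Births: 7800 × 0.486 = 3791
Group 2: 16400 × 0.98 = 16072
Group 3: 7800 × 0.95 = 7410
Group 4: 12800 × 0.961 + 6100 × 0.538 = 12301 + 3282 = 15583
→ [3791, 16072, 7410, 15583]
Period 2:
Births: 16072 × 0.486 = 7811
Group 2: 3791 × 0.98 = 3715
Group 3: 16072 × 0.95 = 15268
Group 4: 7410 × 0.961 + 15583 × 0.538 = 7121 + 8384 = 15505
→ [7811, 3715, 15268, 15505]
Period 3:
Births: 3715 × 0.486 = 1805
Group 2: 7811 × 0.98 = 7655
Group 3: 3715 × 0.95 = 3529
Group 4: 15268 × 0.961 + 15505 × 0.538 = 14673 + 8342 = 23015
→ [1805, 7655, 3529, 23015]
Dependents (band 0–14 + band 45+) = 1805 + 23015 = 24820; working-age = 11184; ratio = 24820/11184 × 100 = 221.9

221.9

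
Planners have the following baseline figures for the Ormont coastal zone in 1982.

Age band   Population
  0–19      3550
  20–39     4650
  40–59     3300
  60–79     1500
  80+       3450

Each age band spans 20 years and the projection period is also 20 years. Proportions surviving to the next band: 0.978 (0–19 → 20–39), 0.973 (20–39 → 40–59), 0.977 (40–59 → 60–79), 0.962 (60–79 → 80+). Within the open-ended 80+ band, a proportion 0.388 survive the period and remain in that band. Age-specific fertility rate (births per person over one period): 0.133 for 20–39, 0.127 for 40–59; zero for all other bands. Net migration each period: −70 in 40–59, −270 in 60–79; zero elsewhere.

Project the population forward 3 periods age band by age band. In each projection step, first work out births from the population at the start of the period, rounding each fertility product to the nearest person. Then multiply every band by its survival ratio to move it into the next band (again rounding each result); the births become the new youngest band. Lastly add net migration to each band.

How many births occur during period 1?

Let band 1 be 0–19 through band 5 = 80+.
— Period 1 —
Births: 4650 × 0.133 = 618  |  3300 × 0.127 = 419 → total 1037
Band 2: 3550 × 0.978 = 3472
Band 3: 4650 × 0.973 = 4524
Band 4: 3300 × 0.977 = 3224
Band 5: 1500 × 0.962 + 3450 × 0.388 = 1443 + 1339 = 2782
Net migration: Band 3 − 70 → 4454; Band 4 − 270 → 2954
Giving 1037 / 3472 / 4454 / 2954 / 2782.

1037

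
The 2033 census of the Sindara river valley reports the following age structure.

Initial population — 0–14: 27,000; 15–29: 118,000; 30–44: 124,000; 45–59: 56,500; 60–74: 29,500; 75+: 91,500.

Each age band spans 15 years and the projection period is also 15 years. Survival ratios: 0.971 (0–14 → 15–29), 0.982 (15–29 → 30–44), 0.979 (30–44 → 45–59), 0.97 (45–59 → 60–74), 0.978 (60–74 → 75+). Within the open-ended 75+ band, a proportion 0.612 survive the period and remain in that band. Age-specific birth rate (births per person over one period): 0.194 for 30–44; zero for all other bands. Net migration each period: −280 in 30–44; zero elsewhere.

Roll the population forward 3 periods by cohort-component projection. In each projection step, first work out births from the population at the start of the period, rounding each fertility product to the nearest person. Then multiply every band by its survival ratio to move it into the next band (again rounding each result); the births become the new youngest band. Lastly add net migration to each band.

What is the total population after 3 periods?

363823

(Bands numbered youngest = 1 to oldest = 6.)
[period 1]
Births: 124000 * 0.194 = 24056
Band 2: 27000 * 0.971 = 26217
Band 3: 118000 * 0.982 = 115876
Band 4: 124000 * 0.979 = 121396
Band 5: 56500 * 0.97 = 54805
Band 6: 29500 * 0.978 + 91500 * 0.612 = 28851 + 55998 = 84849
Net migration: Band 3 − 280 → 115596
End of period: [24056, 26217, 115596, 121396, 54805, 84849]
[period 2]
Births: 115596 * 0.194 = 22426
Band 2: 24056 * 0.971 = 23358
Band 3: 26217 * 0.982 = 25745
Band 4: 115596 * 0.979 = 113168
Band 5: 121396 * 0.97 = 117754
Band 6: 54805 * 0.978 + 84849 * 0.612 = 53599 + 51928 = 105527
Net migration: Band 3 − 280 → 25465
End of period: [22426, 23358, 25465, 113168, 117754, 105527]
[period 3]
Births: 25465 * 0.194 = 4940
Band 2: 22426 * 0.971 = 21776
Band 3: 23358 * 0.982 = 22938
Band 4: 25465 * 0.979 = 24930
Band 5: 113168 * 0.97 = 109773
Band 6: 117754 * 0.978 + 105527 * 0.612 = 115163 + 64583 = 179746
Net migration: Band 3 − 280 → 22658
End of period: [4940, 21776, 22658, 24930, 109773, 179746]
Total after period 3: 4940 + 21776 + 22658 + 24930 + 109773 + 179746 = 363823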